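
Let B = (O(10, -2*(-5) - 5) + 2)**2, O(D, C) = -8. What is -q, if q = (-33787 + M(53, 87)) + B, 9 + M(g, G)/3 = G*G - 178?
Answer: 11605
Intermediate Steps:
M(g, G) = -561 + 3*G**2 (M(g, G) = -27 + 3*(G*G - 178) = -27 + 3*(G**2 - 178) = -27 + 3*(-178 + G**2) = -27 + (-534 + 3*G**2) = -561 + 3*G**2)
B = 36 (B = (-8 + 2)**2 = (-6)**2 = 36)
q = -11605 (q = (-33787 + (-561 + 3*87**2)) + 36 = (-33787 + (-561 + 3*7569)) + 36 = (-33787 + (-561 + 22707)) + 36 = (-33787 + 22146) + 36 = -11641 + 36 = -11605)
-q = -1*(-11605) = 11605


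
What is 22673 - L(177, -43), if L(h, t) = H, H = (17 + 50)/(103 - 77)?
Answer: 589431/26 ≈ 22670.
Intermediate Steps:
H = 67/26 ≈ 2.5769
L(h, t) = 67/26
22673 - L(177, -43) = 22673 - 1*67/26 = 22673 - 67/26 = 589431/26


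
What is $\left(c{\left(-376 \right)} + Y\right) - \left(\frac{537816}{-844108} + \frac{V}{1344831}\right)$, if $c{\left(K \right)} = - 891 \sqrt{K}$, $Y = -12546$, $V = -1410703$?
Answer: $- \frac{3560021728599347}{283795651437} - 1782 i \sqrt{94} \approx -12544.0 - 17277.0 i$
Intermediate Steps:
$\left(c{\left(-376 \right)} + Y\right) - \left(\frac{537816}{-844108} + \frac{V}{1344831}\right) = \left(- 891 \sqrt{-376} - 12546\right) - \left(\frac{537816}{-844108} - \frac{1410703}{1344831}\right) = \left(- 891 \cdot 2 i \sqrt{94} - 12546\right) - \left(537816 \left(- \frac{1}{844108}\right) - \frac{1410703}{1344831}\right) = \left(- 1782 i \sqrt{94} - 12546\right) - \left(- \frac{134454}{211027} - \frac{1410703}{1344831}\right) = \left(-12546 - 1782 i \sqrt{94}\right) - - \frac{478514329255}{283795651437} = \left(-12546 - 1782 i \sqrt{94}\right) + \frac{478514329255}{283795651437} = - \frac{3560021728599347}{283795651437} - 1782 i \sqrt{94}$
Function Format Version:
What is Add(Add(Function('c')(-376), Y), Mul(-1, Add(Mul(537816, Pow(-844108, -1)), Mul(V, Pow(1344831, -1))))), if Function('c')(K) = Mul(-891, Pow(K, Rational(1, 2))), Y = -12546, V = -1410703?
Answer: Add(Rational(-3560021728599347, 283795651437), Mul(-1782, I, Pow(94, Rational(1, 2)))) ≈ Add(-12544., Mul(-17277., I))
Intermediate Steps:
Add(Add(Function('c')(-376), Y), Mul(-1, Add(Mul(537816, Pow(-844108, -1)), Mul(V, Pow(1344831, -1))))) = Add(Add(Mul(-891, Pow(-376, Rational(1, 2))), -12546), Mul(-1, Add(Mul(537816, Pow(-844108, -1)), Mul(-1410703, Pow(1344831, -1))))) = Add(Add(Mul(-891, Mul(2, I, Pow(94, Rational(1, 2)))), -12546), Mul(-1, Add(Mul(537816, Rational(-1, 844108)), Mul(-1410703, Rational(1, 1344831))))) = Add(Add(Mul(-1782, I, Pow(94, Rational(1, 2))), -12546), Mul(-1, Add(Rational(-134454, 211027), Rational(-1410703, 1344831)))) = Add(Add(-12546, Mul(-1782, I, Pow(94, Rational(1, 2)))), Mul(-1, Rational(-478514329255, 283795651437))) = Add(Add(-12546, Mul(-1782, I, Pow(94, Rational(1, 2)))), Rational(478514329255, 283795651437)) = Add(Rational(-3560021728599347, 283795651437), Mul(-1782, I, Pow(94, Rational(1, 2))))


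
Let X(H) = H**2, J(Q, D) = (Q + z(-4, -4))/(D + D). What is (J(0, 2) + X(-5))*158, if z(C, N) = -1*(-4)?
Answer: 4108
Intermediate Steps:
z(C, N) = 4
J(Q, D) = (4 + Q)/(2*D) (J(Q, D) = (Q + 4)/(D + D) = (4 + Q)/((2*D)) = (4 + Q)*(1/(2*D)) = (4 + Q)/(2*D))
(J(0, 2) + X(-5))*158 = ((1/2)*(4 + 0)/2 + (-5)**2)*158 = ((1/2)*(1/2)*4 + 25)*158 = (1 + 25)*158 = 26*158 = 4108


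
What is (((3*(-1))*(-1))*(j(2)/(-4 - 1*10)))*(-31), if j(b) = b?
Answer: 93/7 ≈ 13.286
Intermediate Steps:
(((3*(-1))*(-1))*(j(2)/(-4 - 1*10)))*(-31) = (((3*(-1))*(-1))*(2/(-4 - 1*10)))*(-31) = ((-3*(-1))*(2/(-4 - 10)))*(-31) = (3*(2/(-14)))*(-31) = (3*(2*(-1/14)))*(-31) = (3*(-1/7))*(-31) = -3/7*(-31) = 93/7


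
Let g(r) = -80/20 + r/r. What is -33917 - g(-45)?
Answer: -33914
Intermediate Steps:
g(r) = -3 (g(r) = -80*1/20 + 1 = -4 + 1 = -3)
-33917 - g(-45) = -33917 - 1*(-3) = -33917 + 3 = -33914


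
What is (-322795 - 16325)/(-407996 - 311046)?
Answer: 169560/359521 ≈ 0.47163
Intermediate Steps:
(-322795 - 16325)/(-407996 - 311046) = -339120/(-719042) = -339120*(-1/719042) = 169560/359521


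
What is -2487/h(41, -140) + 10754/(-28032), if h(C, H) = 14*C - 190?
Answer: -192305/28032 ≈ -6.8602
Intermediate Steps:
h(C, H) = -190 + 14*C
-2487/h(41, -140) + 10754/(-28032) = -2487/(-190 + 14*41) + 10754/(-28032) = -2487/(-190 + 574) + 10754*(-1/28032) = -2487/384 - 5377/14016 = -2487*1/384 - 5377/14016 = -829/128 - 5377/14016 = -192305/28032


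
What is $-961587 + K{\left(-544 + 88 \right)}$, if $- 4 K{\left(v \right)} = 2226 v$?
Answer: $-707823$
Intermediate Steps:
$K{\left(v \right)} = - \frac{1113 v}{2}$ ($K{\left(v \right)} = - \frac{2226 v}{4} = - \frac{1113 v}{2}$)
$-961587 + K{\left(-544 + 88 \right)} = -961587 - \frac{1113 \left(-544 + 88\right)}{2} = -961587 - -253764 = -961587 + 253764 = -707823$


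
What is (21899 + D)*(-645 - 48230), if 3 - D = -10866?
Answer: -1601536000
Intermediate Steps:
D = 10869 (D = 3 - 1*(-10866) = 3 + 10866 = 10869)
(21899 + D)*(-645 - 48230) = (21899 + 10869)*(-645 - 48230) = 32768*(-48875) = -1601536000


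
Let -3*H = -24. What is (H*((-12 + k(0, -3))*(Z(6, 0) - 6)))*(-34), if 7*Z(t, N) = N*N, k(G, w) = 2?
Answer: -16320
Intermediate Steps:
H = 8 (H = -⅓*(-24) = 8)
Z(t, N) = N²/7 (Z(t, N) = (N*N)/7 = N²/7)
(H*((-12 + k(0, -3))*(Z(6, 0) - 6)))*(-34) = (8*((-12 + 2)*((⅐)*0² - 6)))*(-34) = (8*(-10*((⅐)*0 - 6)))*(-34) = (8*(-10*(0 - 6)))*(-34) = (8*(-10*(-6)))*(-34) = (8*60)*(-34) = 480*(-34) = -16320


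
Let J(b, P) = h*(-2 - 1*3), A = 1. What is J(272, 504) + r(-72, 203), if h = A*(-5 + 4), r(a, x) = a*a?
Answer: 5189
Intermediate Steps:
r(a, x) = a²
h = -1 (h = 1*(-5 + 4) = 1*(-1) = -1)
J(b, P) = 5 (J(b, P) = -(-2 - 1*3) = -(-2 - 3) = -1*(-5) = 5)
J(272, 504) + r(-72, 203) = 5 + (-72)² = 5 + 5184 = 5189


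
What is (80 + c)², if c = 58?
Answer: 19044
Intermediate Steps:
(80 + c)² = (80 + 58)² = 138² = 19044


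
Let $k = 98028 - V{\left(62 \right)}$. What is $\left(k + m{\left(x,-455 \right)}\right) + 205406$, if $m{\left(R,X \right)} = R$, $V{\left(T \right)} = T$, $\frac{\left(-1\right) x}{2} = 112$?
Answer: $303148$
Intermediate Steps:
$x = -224$ ($x = \left(-2\right) 112 = -224$)
$k = 97966$ ($k = 98028 - 62 = 97966$)
$\left(k + m{\left(x,-455 \right)}\right) + 205406 = \left(97966 - 224\right) + 205406 = 97742 + 205406 = 303148$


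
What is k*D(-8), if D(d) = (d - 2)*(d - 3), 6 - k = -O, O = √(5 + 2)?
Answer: 660 + 110*√7 ≈ 951.03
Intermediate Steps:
O = √7 ≈ 2.6458
k = 6 + √7 (k = 6 - (-1)*√7 = 6 + √7 ≈ 8.6458)
D(d) = (-3 + d)*(-2 + d) (D(d) = (-2 + d)*(-3 + d) = (-3 + d)*(-2 + d))
k*D(-8) = (6 + √7)*(6 + (-8)² - 5*(-8)) = (6 + √7)*(6 + 64 + 40) = (6 + √7)*110 = 660 + 110*√7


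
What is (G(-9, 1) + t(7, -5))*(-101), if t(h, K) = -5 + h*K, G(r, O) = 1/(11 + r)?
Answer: 7979/2 ≈ 3989.5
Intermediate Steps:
t(h, K) = -5 + K*h
(G(-9, 1) + t(7, -5))*(-101) = (1/(11 - 9) + (-5 - 5*7))*(-101) = (1/2 + (-5 - 35))*(-101) = (½ - 40)*(-101) = -79/2*(-101) = 7979/2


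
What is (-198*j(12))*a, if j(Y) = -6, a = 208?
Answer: 247104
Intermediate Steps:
(-198*j(12))*a = -198*(-6)*208 = 1188*208 = 247104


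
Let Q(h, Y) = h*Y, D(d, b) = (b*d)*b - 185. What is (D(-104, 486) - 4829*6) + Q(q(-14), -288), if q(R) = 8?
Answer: -24595847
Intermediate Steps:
D(d, b) = -185 + d*b² (D(d, b) = d*b² - 185 = -185 + d*b²)
Q(h, Y) = Y*h
(D(-104, 486) - 4829*6) + Q(q(-14), -288) = ((-185 - 104*486²) - 4829*6) - 288*8 = ((-185 - 104*236196) - 1*28974) - 2304 = ((-185 - 24564384) - 28974) - 2304 = (-24564569 - 28974) - 2304 = -24593543 - 2304 = -24595847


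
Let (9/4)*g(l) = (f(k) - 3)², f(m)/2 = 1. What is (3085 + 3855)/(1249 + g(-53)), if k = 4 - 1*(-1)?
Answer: 12492/2249 ≈ 5.5545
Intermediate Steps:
k = 5 (k = 4 + 1 = 5)
f(m) = 2 (f(m) = 2*1 = 2)
g(l) = 4/9 (g(l) = 4*(2 - 3)²/9 = (4/9)*(-1)² = (4/9)*1 = 4/9)
(3085 + 3855)/(1249 + g(-53)) = (3085 + 3855)/(1249 + 4/9) = 6940/(11245/9) = 6940*(9/11245) = 12492/2249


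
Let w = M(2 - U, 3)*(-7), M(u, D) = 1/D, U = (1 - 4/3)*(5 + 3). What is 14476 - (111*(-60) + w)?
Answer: 63415/3 ≈ 21138.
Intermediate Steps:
U = -8/3 (U = (1 - 4*⅓)*8 = (1 - 4/3)*8 = -⅓*8 = -8/3 ≈ -2.6667)
w = -7/3 ≈ -2.3333
14476 - (111*(-60) + w) = 14476 - (111*(-60) - 7/3) = 14476 - (-6660 - 7/3) = 14476 - 1*(-19987/3) = 14476 + 19987/3 = 63415/3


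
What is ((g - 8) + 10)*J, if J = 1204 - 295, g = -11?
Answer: -8181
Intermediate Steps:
J = 909
((g - 8) + 10)*J = ((-11 - 8) + 10)*909 = (-19 + 10)*909 = -9*909 = -8181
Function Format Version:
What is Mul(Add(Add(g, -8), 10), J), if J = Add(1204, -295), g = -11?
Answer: -8181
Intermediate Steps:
J = 909
Mul(Add(Add(g, -8), 10), J) = Mul(Add(Add(-11, -8), 10), 909) = Mul(Add(-19, 10), 909) = Mul(-9, 909) = -8181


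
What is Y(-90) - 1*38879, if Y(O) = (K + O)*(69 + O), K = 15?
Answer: -37304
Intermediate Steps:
Y(O) = (15 + O)*(69 + O)
Y(-90) - 1*38879 = (1035 + (-90)**2 + 84*(-90)) - 1*38879 = (1035 + 8100 - 7560) - 38879 = 1575 - 38879 = -37304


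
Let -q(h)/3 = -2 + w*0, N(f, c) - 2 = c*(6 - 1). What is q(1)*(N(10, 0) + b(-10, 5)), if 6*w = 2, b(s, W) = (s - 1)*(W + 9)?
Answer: -912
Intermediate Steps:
b(s, W) = (-1 + s)*(9 + W)
w = 1/3 (w = (1/6)*2 = 1/3 ≈ 0.33333)
N(f, c) = 2 + 5*c (N(f, c) = 2 + c*(6 - 1) = 2 + c*5 = 2 + 5*c)
q(h) = 6 (q(h) = -3*(-2 + (1/3)*0) = -3*(-2 + 0) = -3*(-2) = 6)
q(1)*(N(10, 0) + b(-10, 5)) = 6*((2 + 5*0) + (-9 - 1*5 + 9*(-10) + 5*(-10))) = 6*((2 + 0) + (-9 - 5 - 90 - 50)) = 6*(2 - 154) = 6*(-152) = -912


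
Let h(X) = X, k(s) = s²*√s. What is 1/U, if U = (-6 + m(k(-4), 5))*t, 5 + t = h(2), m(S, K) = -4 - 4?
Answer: 1/42 ≈ 0.023810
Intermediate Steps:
k(s) = s^(5/2)
m(S, K) = -8
t = -3 (t = -5 + 2 = -3)
U = 42 (U = (-6 - 8)*(-3) = -14*(-3) = 42)
1/U = 1/42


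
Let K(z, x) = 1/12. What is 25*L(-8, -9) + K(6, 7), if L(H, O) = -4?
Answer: -1199/12 ≈ -99.917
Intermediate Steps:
K(z, x) = 1/12
25*L(-8, -9) + K(6, 7) = 25*(-4) + 1/12 = -100 + 1/12 = -1199/12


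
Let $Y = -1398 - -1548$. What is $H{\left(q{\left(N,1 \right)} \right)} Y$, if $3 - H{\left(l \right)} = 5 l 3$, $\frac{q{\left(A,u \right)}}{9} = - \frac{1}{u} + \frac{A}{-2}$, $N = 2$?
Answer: $40950$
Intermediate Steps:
$Y = 150$ ($Y = -1398 + 1548 = 150$)
$q{\left(A,u \right)} = - \frac{9}{u} - \frac{9 A}{2}$ ($q{\left(A,u \right)} = 9 \left(- \frac{1}{u} + \frac{A}{-2}\right) = 9 \left(- \frac{1}{u} + A \left(- \frac{1}{2}\right)\right) = 9 \left(- \frac{1}{u} - \frac{A}{2}\right) = - \frac{9}{u} - \frac{9 A}{2}$)
$H{\left(l \right)} = 3 - 15 l$ ($H{\left(l \right)} = 3 - 5 l 3 = 3 - 15 l$)
$H{\left(q{\left(N,1 \right)} \right)} Y = \left(3 - 15 \left(- \frac{9}{1} - 9\right)\right) 150 = \left(3 - 15 \left(\left(-9\right) 1 - 9\right)\right) 150 = \left(3 - 15 \left(-9 - 9\right)\right) 150 = \left(3 - -270\right) 150 = \left(3 + 270\right) 150 = 273 \cdot 150 = 40950$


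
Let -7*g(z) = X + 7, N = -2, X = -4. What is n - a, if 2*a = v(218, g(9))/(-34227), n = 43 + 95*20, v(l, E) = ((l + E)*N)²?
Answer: 3263289047/1677123 ≈ 1945.8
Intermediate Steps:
g(z) = -3/7 (g(z) = -(-4 + 7)/7 = -⅐*3 = -3/7)
v(l, E) = (-2*E - 2*l)² (v(l, E) = ((l + E)*(-2))² = ((E + l)*(-2))² = (-2*E - 2*l)²)
n = 1943 (n = 43 + 1900 = 1943)
a = -4639058/1677123 (a = ((4*(-3/7 + 218)²)/(-34227))/2 = ((4*(1523/7)²)*(-1/34227))/2 = ((4*(2319529/49))*(-1/34227))/2 = ((9278116/49)*(-1/34227))/2 = (½)*(-9278116/1677123) = -4639058/1677123 ≈ -2.7661)
n - a = 1943 - 1*(-4639058/1677123) = 1943 + 4639058/1677123 = 3263289047/1677123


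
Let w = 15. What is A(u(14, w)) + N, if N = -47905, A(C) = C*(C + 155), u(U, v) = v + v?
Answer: -42355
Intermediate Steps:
u(U, v) = 2*v
A(C) = C*(155 + C)
A(u(14, w)) + N = (2*15)*(155 + 2*15) - 47905 = 30*(155 + 30) - 47905 = 30*185 - 47905 = 5550 - 47905 = -42355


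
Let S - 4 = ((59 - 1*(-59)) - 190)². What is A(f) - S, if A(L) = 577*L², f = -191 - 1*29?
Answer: 27921612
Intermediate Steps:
S = 5188 (S = 4 + ((59 - 1*(-59)) - 190)² = 4 + ((59 + 59) - 190)² = 4 + (118 - 190)² = 4 + (-72)² = 4 + 5184 = 5188)
f = -220 (f = -191 - 29 = -220)
A(f) - S = 577*(-220)² - 1*5188 = 577*48400 - 5188 = 27926800 - 5188 = 27921612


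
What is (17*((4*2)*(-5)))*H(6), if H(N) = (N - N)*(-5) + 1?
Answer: -680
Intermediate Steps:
H(N) = 1 (H(N) = 0*(-5) + 1 = 0 + 1 = 1)
(17*((4*2)*(-5)))*H(6) = (17*((4*2)*(-5)))*1 = (17*(8*(-5)))*1 = (17*(-40))*1 = -680*1 = -680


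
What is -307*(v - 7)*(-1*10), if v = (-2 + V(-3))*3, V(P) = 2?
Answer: -21490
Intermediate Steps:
v = 0 (v = (-2 + 2)*3 = 0*3 = 0)
-307*(v - 7)*(-1*10) = -307*(0 - 7)*(-1*10) = -(-2149)*(-10) = -307*70 = -21490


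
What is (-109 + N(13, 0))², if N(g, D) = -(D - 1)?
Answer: 11664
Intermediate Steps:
N(g, D) = 1 - D (N(g, D) = -(-1 + D) = 1 - D)
(-109 + N(13, 0))² = (-109 + (1 - 1*0))² = (-109 + (1 + 0))² = (-109 + 1)² = (-108)² = 11664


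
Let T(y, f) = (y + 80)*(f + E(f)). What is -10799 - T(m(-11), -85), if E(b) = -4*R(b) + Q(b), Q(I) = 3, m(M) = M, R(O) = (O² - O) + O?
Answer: 1988959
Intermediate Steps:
R(O) = O²
E(b) = 3 - 4*b² (E(b) = -4*b² + 3 = 3 - 4*b²)
T(y, f) = (80 + y)*(3 + f - 4*f²) (T(y, f) = (y + 80)*(f + (3 - 4*f²)) = (80 + y)*(3 + f - 4*f²))
-10799 - T(m(-11), -85) = -10799 - (240 - 320*(-85)² + 80*(-85) - 85*(-11) - 1*(-11)*(-3 + 4*(-85)²)) = -10799 - (240 - 320*7225 - 6800 + 935 - 1*(-11)*(-3 + 4*7225)) = -10799 - (240 - 2312000 - 6800 + 935 - 1*(-11)*(-3 + 28900)) = -10799 - (240 - 2312000 - 6800 + 935 - 1*(-11)*28897) = -10799 - (240 - 2312000 - 6800 + 935 + 317867) = -10799 - 1*(-1999758) = -10799 + 1999758 = 1988959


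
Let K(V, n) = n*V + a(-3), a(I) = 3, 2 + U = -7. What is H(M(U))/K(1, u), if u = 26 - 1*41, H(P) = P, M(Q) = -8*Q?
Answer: -6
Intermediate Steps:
U = -9 (U = -2 - 7 = -9)
u = -15 (u = 26 - 41 = -15)
K(V, n) = 3 + V*n (K(V, n) = n*V + 3 = V*n + 3 = 3 + V*n)
H(M(U))/K(1, u) = (-8*(-9))/(3 + 1*(-15)) = 72/(3 - 15) = 72/(-12) = 72*(-1/12) = -6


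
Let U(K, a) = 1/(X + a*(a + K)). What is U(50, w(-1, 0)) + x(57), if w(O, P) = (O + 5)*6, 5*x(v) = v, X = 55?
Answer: 104372/9155 ≈ 11.401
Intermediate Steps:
x(v) = v/5
w(O, P) = 30 + 6*O (w(O, P) = (5 + O)*6 = 30 + 6*O)
U(K, a) = 1/(55 + a*(K + a)) (U(K, a) = 1/(55 + a*(a + K)) = 1/(55 + a*(K + a)))
U(50, w(-1, 0)) + x(57) = 1/(55 + (30 + 6*(-1))**2 + 50*(30 + 6*(-1))) + (1/5)*57 = 1/(55 + (30 - 6)**2 + 50*(30 - 6)) + 57/5 = 1/(55 + 24**2 + 50*24) + 57/5 = 1/(55 + 576 + 1200) + 57/5 = 1/1831 + 57/5 = 104372/9155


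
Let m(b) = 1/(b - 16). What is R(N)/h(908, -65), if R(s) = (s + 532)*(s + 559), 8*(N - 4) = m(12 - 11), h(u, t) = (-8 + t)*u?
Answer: -4345327321/954489600 ≈ -4.5525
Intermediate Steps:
h(u, t) = u*(-8 + t)
m(b) = 1/(-16 + b)
N = 479/120 (N = 4 + 1/(8*(-16 + (12 - 11))) = 4 + 1/(8*(-16 + 1)) = 4 + (⅛)/(-15) = 4 + (⅛)*(-1/15) = 4 - 1/120 = 479/120 ≈ 3.9917)
R(s) = (532 + s)*(559 + s)
R(N)/h(908, -65) = (297388 + (479/120)² + 1091*(479/120))/((908*(-8 - 65))) = (297388 + 229441/14400 + 522589/120)/((908*(-73))) = (4345327321/14400)/(-66284) = (4345327321/14400)*(-1/66284) = -4345327321/954489600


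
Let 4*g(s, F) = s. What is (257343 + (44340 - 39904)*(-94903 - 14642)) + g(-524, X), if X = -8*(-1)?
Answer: -485684408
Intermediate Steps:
X = 8
g(s, F) = s/4
(257343 + (44340 - 39904)*(-94903 - 14642)) + g(-524, X) = (257343 + (44340 - 39904)*(-94903 - 14642)) + (1/4)*(-524) = (257343 + 4436*(-109545)) - 131 = (257343 - 485941620) - 131 = -485684277 - 131 = -485684408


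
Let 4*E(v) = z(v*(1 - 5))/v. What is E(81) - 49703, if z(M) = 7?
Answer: -16103765/324 ≈ -49703.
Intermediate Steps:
E(v) = 7/(4*v) (E(v) = (7/v)/4 = 7/(4*v))
E(81) - 49703 = (7/4)/81 - 49703 = (7/4)*(1/81) - 49703 = 7/324 - 49703 = -16103765/324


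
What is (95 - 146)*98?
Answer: -4998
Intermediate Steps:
(95 - 146)*98 = -51*98 = -4998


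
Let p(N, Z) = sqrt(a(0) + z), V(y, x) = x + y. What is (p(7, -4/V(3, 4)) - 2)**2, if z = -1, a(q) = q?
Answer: (2 - I)**2 ≈ 3.0 - 4.0*I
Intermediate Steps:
p(N, Z) = I (p(N, Z) = sqrt(0 - 1) = sqrt(-1) = I)
(p(7, -4/V(3, 4)) - 2)**2 = (I - 2)**2 = (-2 + I)**2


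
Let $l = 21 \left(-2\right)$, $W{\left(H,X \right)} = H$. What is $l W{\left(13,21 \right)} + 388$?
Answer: $-158$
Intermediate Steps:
$l = -42$
$l W{\left(13,21 \right)} + 388 = \left(-42\right) 13 + 388 = -546 + 388 = -158$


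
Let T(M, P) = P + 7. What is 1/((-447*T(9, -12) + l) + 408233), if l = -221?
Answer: 1/410247 ≈ 2.4376e-6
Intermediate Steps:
T(M, P) = 7 + P
1/((-447*T(9, -12) + l) + 408233) = 1/((-447*(7 - 12) - 221) + 408233) = 1/((-447*(-5) - 221) + 408233) = 1/((2235 - 221) + 408233) = 1/(2014 + 408233) = 1/410247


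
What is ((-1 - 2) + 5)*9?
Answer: 18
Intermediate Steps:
((-1 - 2) + 5)*9 = (-3 + 5)*9 = 2*9 = 18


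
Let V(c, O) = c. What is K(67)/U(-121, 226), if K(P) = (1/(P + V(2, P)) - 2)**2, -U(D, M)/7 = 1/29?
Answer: -544301/33327 ≈ -16.332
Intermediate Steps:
U(D, M) = -7/29
K(P) = (-2 + 1/(2 + P))**2 (K(P) = (1/(P + 2) - 2)**2 = (1/(2 + P) - 2)**2 = (-2 + 1/(2 + P))**2)
K(67)/U(-121, 226) = ((3 + 2*67)**2/(2 + 67)**2)/(-7/29) = ((3 + 134)**2/69**2)*(-29/7) = ((1/4761)*137**2)*(-29/7) = ((1/4761)*18769)*(-29/7) = (18769/4761)*(-29/7) = -544301/33327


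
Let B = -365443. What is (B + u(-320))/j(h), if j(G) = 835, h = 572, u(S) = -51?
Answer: -365494/835 ≈ -437.72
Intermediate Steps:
(B + u(-320))/j(h) = (-365443 - 51)/835 = -365494*1/835 = -365494/835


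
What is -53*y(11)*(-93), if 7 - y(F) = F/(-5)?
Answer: 226734/5 ≈ 45347.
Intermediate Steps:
y(F) = 7 + F/5 (y(F) = 7 - F/(-5) = 7 - F*(-1)/5 = 7 - (-1)*F/5 = 7 + F/5)
-53*y(11)*(-93) = -53*(7 + (⅕)*11)*(-93) = -53*(7 + 11/5)*(-93) = -53*46/5*(-93) = -2438/5*(-93) = 226734/5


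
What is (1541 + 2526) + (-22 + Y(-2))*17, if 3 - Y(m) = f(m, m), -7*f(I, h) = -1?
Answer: 26191/7 ≈ 3741.6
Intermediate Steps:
f(I, h) = ⅐ (f(I, h) = -⅐*(-1) = ⅐)
Y(m) = 20/7 (Y(m) = 3 - 1*⅐ = 3 - ⅐ = 20/7)
(1541 + 2526) + (-22 + Y(-2))*17 = (1541 + 2526) + (-22 + 20/7)*17 = 4067 - 134/7*17 = 4067 - 2278/7 = 26191/7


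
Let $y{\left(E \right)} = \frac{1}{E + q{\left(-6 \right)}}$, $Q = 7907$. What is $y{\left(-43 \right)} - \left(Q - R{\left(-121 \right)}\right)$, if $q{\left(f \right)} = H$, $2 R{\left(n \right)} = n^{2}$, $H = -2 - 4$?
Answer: $- \frac{57479}{98} \approx -586.52$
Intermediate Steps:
$H = -6$ ($H = -2 - 4 = -6$)
$R{\left(n \right)} = \frac{n^{2}}{2}$
$q{\left(f \right)} = -6$
$y{\left(E \right)} = \frac{1}{-6 + E}$ ($y{\left(E \right)} = \frac{1}{E - 6} = \frac{1}{-6 + E}$)
$y{\left(-43 \right)} - \left(Q - R{\left(-121 \right)}\right) = \frac{1}{-6 - 43} - \left(7907 - \frac{\left(-121\right)^{2}}{2}\right) = \frac{1}{-49} - \left(7907 - \frac{1}{2} \cdot 14641\right) = - \frac{1}{49} - \left(7907 - \frac{14641}{2}\right) = - \frac{1}{49} - \frac{1173}{2} = - \frac{57479}{98}$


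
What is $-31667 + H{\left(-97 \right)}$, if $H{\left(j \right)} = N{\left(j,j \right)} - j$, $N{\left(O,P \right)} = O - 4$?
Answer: $-31671$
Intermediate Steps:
$N{\left(O,P \right)} = -4 + O$ ($N{\left(O,P \right)} = O - 4 = -4 + O$)
$H{\left(j \right)} = -4$ ($H{\left(j \right)} = \left(-4 + j\right) - j = -4$)
$-31667 + H{\left(-97 \right)} = -31667 - 4 = -31671$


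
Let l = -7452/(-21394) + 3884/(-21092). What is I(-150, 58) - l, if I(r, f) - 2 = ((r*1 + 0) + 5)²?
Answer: 1186024583176/56405281 ≈ 21027.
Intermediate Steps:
l = 9260411/56405281 (l = -7452*(-1/21394) + 3884*(-1/21092) = 3726/10697 - 971/5273 = 9260411/56405281 ≈ 0.16418)
I(r, f) = 2 + (5 + r)² (I(r, f) = 2 + ((r*1 + 0) + 5)² = 2 + ((r + 0) + 5)² = 2 + (r + 5)² = 2 + (5 + r)²)
I(-150, 58) - l = (2 + (5 - 150)²) - 1*9260411/56405281 = (2 + (-145)²) - 9260411/56405281 = (2 + 21025) - 9260411/56405281 = 21027 - 9260411/56405281 = 1186024583176/56405281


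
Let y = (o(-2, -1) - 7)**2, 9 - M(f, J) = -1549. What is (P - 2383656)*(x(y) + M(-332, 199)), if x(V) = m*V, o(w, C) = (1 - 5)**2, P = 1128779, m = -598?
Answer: 58828633760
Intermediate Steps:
M(f, J) = 1558 (M(f, J) = 9 - 1*(-1549) = 9 + 1549 = 1558)
o(w, C) = 16 (o(w, C) = (-4)**2 = 16)
y = 81 (y = (16 - 7)**2 = 9**2 = 81)
x(V) = -598*V
(P - 2383656)*(x(y) + M(-332, 199)) = (1128779 - 2383656)*(-598*81 + 1558) = -1254877*(-48438 + 1558) = -1254877*(-46880) = 58828633760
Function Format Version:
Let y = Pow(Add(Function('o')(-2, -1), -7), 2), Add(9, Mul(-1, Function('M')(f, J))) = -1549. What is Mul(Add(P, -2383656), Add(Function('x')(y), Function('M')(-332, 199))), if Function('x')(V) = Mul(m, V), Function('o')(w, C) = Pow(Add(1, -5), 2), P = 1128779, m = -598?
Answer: 58828633760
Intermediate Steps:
Function('M')(f, J) = 1558 (Function('M')(f, J) = Add(9, Mul(-1, -1549)) = Add(9, 1549) = 1558)
Function('o')(w, C) = 16 (Function('o')(w, C) = Pow(-4, 2) = 16)
y = 81 (y = Pow(Add(16, -7), 2) = Pow(9, 2) = 81)
Function('x')(V) = Mul(-598, V)
Mul(Add(P, -2383656), Add(Function('x')(y), Function('M')(-332, 199))) = Mul(Add(1128779, -2383656), Add(Mul(-598, 81), 1558)) = Mul(-1254877, Add(-48438, 1558)) = Mul(-1254877, -46880) = 58828633760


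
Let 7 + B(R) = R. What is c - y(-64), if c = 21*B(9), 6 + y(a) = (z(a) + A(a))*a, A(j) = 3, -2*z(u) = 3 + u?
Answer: 2192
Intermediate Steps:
z(u) = -3/2 - u/2 (z(u) = -(3 + u)/2 = -3/2 - u/2)
y(a) = -6 + a*(3/2 - a/2) (y(a) = -6 + ((-3/2 - a/2) + 3)*a = -6 + (3/2 - a/2)*a = -6 + a*(3/2 - a/2))
B(R) = -7 + R
c = 42 (c = 21*(-7 + 9) = 21*2 = 42)
c - y(-64) = 42 - (-6 - ½*(-64)² + (3/2)*(-64)) = 42 - (-6 - ½*4096 - 96) = 42 - (-6 - 2048 - 96) = 42 - 1*(-2150) = 42 + 2150 = 2192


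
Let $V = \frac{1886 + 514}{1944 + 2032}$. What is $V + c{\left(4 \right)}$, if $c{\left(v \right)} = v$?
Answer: $\frac{2288}{497} \approx 4.6036$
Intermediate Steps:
$V = \frac{300}{497}$ ($V = \frac{2400}{3976} = 2400 \cdot \frac{1}{3976} = \frac{300}{497} \approx 0.60362$)
$V + c{\left(4 \right)} = \frac{300}{497} + 4 = \frac{2288}{497}$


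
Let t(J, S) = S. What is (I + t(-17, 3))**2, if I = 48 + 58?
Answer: 11881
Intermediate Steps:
I = 106
(I + t(-17, 3))**2 = (106 + 3)**2 = 109**2 = 11881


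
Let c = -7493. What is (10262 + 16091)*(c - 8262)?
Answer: -415191515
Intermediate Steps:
(10262 + 16091)*(c - 8262) = (10262 + 16091)*(-7493 - 8262) = 26353*(-15755) = -415191515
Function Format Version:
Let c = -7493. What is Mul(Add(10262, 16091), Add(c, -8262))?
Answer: -415191515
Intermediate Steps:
Mul(Add(10262, 16091), Add(c, -8262)) = Mul(Add(10262, 16091), Add(-7493, -8262)) = Mul(26353, -15755) = -415191515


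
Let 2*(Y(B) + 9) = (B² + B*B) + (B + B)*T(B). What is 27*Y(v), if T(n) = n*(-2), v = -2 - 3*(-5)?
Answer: -4806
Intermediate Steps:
v = 13 (v = -2 + 15 = 13)
T(n) = -2*n
Y(B) = -9 - B² (Y(B) = -9 + ((B² + B*B) + (B + B)*(-2*B))/2 = -9 + ((B² + B²) + (2*B)*(-2*B))/2 = -9 + (2*B² - 4*B²)/2 = -9 + (-2*B²)/2 = -9 - B²)
27*Y(v) = 27*(-9 - 1*13²) = 27*(-9 - 1*169) = 27*(-9 - 169) = 27*(-178) = -4806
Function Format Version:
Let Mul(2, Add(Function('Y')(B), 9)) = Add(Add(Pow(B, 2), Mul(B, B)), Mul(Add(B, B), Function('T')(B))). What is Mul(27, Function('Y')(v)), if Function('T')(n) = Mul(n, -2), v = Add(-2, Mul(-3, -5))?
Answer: -4806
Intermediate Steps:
v = 13 (v = Add(-2, 15) = 13)
Function('T')(n) = Mul(-2, n)
Function('Y')(B) = Add(-9, Mul(-1, Pow(B, 2))) (Function('Y')(B) = Add(-9, Mul(Rational(1, 2), Add(Add(Pow(B, 2), Mul(B, B)), Mul(Add(B, B), Mul(-2, B))))) = Add(-9, Mul(Rational(1, 2), Add(Add(Pow(B, 2), Pow(B, 2)), Mul(Mul(2, B), Mul(-2, B))))) = Add(-9, Mul(Rational(1, 2), Add(Mul(2, Pow(B, 2)), Mul(-4, Pow(B, 2))))) = Add(-9, Mul(Rational(1, 2), Mul(-2, Pow(B, 2)))) = Add(-9, Mul(-1, Pow(B, 2))))
Mul(27, Function('Y')(v)) = Mul(27, Add(-9, Mul(-1, Pow(13, 2)))) = Mul(27, Add(-9, Mul(-1, 169))) = Mul(27, Add(-9, -169)) = Mul(27, -178) = -4806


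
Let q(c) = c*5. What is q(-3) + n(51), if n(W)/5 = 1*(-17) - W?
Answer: -355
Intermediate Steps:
n(W) = -85 - 5*W (n(W) = 5*(1*(-17) - W) = 5*(-17 - W) = -85 - 5*W)
q(c) = 5*c
q(-3) + n(51) = 5*(-3) + (-85 - 5*51) = -15 + (-85 - 255) = -15 - 340 = -355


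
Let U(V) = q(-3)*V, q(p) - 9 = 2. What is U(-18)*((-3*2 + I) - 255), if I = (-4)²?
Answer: 48510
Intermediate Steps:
I = 16
q(p) = 11 (q(p) = 9 + 2 = 11)
U(V) = 11*V
U(-18)*((-3*2 + I) - 255) = (11*(-18))*((-3*2 + 16) - 255) = -198*((-6 + 16) - 255) = -198*(10 - 255) = -198*(-245) = 48510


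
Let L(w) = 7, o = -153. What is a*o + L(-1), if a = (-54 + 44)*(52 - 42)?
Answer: 15307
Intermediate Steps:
a = -100 (a = -10*10 = -100)
a*o + L(-1) = -100*(-153) + 7 = 15300 + 7 = 15307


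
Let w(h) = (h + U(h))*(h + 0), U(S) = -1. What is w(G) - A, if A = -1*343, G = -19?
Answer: 723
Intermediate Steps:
A = -343
w(h) = h*(-1 + h) (w(h) = (h - 1)*(h + 0) = (-1 + h)*h = h*(-1 + h))
w(G) - A = -19*(-1 - 19) - 1*(-343) = -19*(-20) + 343 = 380 + 343 = 723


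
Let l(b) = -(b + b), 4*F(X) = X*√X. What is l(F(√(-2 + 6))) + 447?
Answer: 447 - √2 ≈ 445.59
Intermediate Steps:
F(X) = X^(3/2)/4 (F(X) = (X*√X)/4 = X^(3/2)/4)
l(b) = -2*b
l(F(√(-2 + 6))) + 447 = -(√(-2 + 6))^(3/2)/2 + 447 = -(√4)^(3/2)/2 + 447 = -2^(3/2)/2 + 447 = -2*√2/2 + 447 = -√2 + 447 = 447 - √2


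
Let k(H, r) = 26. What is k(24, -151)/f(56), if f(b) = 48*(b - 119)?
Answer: -13/1512 ≈ -0.0085979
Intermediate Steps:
f(b) = -5712 + 48*b (f(b) = 48*(-119 + b) = -5712 + 48*b)
k(24, -151)/f(56) = 26/(-5712 + 48*56) = 26/(-5712 + 2688) = 26/(-3024) = 26*(-1/3024) = -13/1512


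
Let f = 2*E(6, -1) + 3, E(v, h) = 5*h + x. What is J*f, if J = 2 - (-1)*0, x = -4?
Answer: -30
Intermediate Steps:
E(v, h) = -4 + 5*h (E(v, h) = 5*h - 4 = -4 + 5*h)
f = -15 (f = 2*(-4 + 5*(-1)) + 3 = 2*(-4 - 5) + 3 = 2*(-9) + 3 = -18 + 3 = -15)
J = 2 (J = 2 - 1*0 = 2 + 0 = 2)
J*f = 2*(-15) = -30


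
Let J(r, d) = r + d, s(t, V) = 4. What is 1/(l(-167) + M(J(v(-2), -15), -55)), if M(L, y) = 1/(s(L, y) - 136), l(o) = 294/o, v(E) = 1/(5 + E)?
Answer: -22044/38975 ≈ -0.56559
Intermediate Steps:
J(r, d) = d + r
M(L, y) = -1/132 (M(L, y) = 1/(4 - 136) = 1/(-132) = -1/132)
1/(l(-167) + M(J(v(-2), -15), -55)) = 1/(294/(-167) - 1/132) = 1/(294*(-1/167) - 1/132) = 1/(-294/167 - 1/132) = 1/(-38975/22044) = -22044/38975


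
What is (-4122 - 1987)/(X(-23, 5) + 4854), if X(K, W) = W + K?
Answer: -6109/4836 ≈ -1.2632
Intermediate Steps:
X(K, W) = K + W
(-4122 - 1987)/(X(-23, 5) + 4854) = (-4122 - 1987)/((-23 + 5) + 4854) = -6109/(-18 + 4854) = -6109/4836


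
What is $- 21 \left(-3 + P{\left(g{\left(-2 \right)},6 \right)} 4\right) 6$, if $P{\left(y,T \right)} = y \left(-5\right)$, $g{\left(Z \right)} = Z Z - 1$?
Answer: $7938$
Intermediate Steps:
$g{\left(Z \right)} = -1 + Z^{2}$ ($g{\left(Z \right)} = Z^{2} - 1 = -1 + Z^{2}$)
$P{\left(y,T \right)} = - 5 y$
$- 21 \left(-3 + P{\left(g{\left(-2 \right)},6 \right)} 4\right) 6 = - 21 \left(-3 + - 5 \left(-1 + \left(-2\right)^{2}\right) 4\right) 6 = - 21 \left(-3 + - 5 \left(-1 + 4\right) 4\right) 6 = - 21 \left(-3 + \left(-5\right) 3 \cdot 4\right) 6 = - 21 \left(-3 - 60\right) 6 = \left(-21\right) \left(-63\right) 6 = 1323 \cdot 6 = 7938$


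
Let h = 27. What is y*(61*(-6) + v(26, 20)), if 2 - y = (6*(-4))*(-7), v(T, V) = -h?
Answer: 65238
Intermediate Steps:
v(T, V) = -27 (v(T, V) = -1*27 = -27)
y = -166 (y = 2 - 6*(-4)*(-7) = 2 - (-24)*(-7) = 2 - 1*168 = 2 - 168 = -166)
y*(61*(-6) + v(26, 20)) = -166*(61*(-6) - 27) = -166*(-366 - 27) = -166*(-393) = 65238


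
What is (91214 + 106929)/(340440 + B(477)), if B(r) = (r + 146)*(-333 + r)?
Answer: 198143/430152 ≈ 0.46063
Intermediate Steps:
B(r) = (-333 + r)*(146 + r) (B(r) = (146 + r)*(-333 + r) = (-333 + r)*(146 + r))
(91214 + 106929)/(340440 + B(477)) = (91214 + 106929)/(340440 + (-48618 + 477² - 187*477)) = 198143/(340440 + (-48618 + 227529 - 89199)) = 198143/(340440 + 89712) = 198143/430152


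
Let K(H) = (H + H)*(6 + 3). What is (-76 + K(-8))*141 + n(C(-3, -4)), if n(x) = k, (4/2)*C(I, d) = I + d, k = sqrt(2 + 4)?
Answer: -31020 + sqrt(6) ≈ -31018.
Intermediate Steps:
K(H) = 18*H (K(H) = (2*H)*9 = 18*H)
k = sqrt(6) ≈ 2.4495
C(I, d) = I/2 + d/2 (C(I, d) = (I + d)/2 = I/2 + d/2)
n(x) = sqrt(6)
(-76 + K(-8))*141 + n(C(-3, -4)) = (-76 + 18*(-8))*141 + sqrt(6) = (-76 - 144)*141 + sqrt(6) = -220*141 + sqrt(6) = -31020 + sqrt(6)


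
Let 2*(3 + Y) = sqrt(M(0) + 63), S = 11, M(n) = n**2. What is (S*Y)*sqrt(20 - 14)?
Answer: 33*sqrt(6)*(-2 + sqrt(7))/2 ≈ 26.099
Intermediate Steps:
Y = -3 + 3*sqrt(7)/2 (Y = -3 + sqrt(0**2 + 63)/2 = -3 + sqrt(0 + 63)/2 = -3 + sqrt(63)/2 = -3 + (3*sqrt(7))/2 = -3 + 3*sqrt(7)/2 ≈ 0.96863)
(S*Y)*sqrt(20 - 14) = (11*(-3 + 3*sqrt(7)/2))*sqrt(20 - 14) = (-33 + 33*sqrt(7)/2)*sqrt(6) = sqrt(6)*(-33 + 33*sqrt(7)/2)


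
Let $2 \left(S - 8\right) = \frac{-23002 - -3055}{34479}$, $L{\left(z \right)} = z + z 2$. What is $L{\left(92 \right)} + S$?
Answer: $\frac{6521375}{22986} \approx 283.71$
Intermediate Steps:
$L{\left(z \right)} = 3 z$ ($L{\left(z \right)} = z + 2 z = 3 z$)
$S = \frac{177239}{22986}$ ($S = 8 + \frac{\left(-23002 - -3055\right) \frac{1}{34479}}{2} = 8 + \frac{\left(-23002 + 3055\right) \frac{1}{34479}}{2} = 8 + \frac{\left(-19947\right) \frac{1}{34479}}{2} = 8 + \frac{1}{2} \left(- \frac{6649}{11493}\right) = 8 - \frac{6649}{22986} = \frac{177239}{22986} \approx 7.7107$)
$L{\left(92 \right)} + S = 3 \cdot 92 + \frac{177239}{22986} = 276 + \frac{177239}{22986} = \frac{6521375}{22986}$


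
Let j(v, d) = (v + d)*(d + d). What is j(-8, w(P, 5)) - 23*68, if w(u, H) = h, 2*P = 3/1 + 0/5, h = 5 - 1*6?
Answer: -1546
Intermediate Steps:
h = -1 (h = 5 - 6 = -1)
P = 3/2 (P = (3/1 + 0/5)/2 = (3*1 + 0*(⅕))/2 = (3 + 0)/2 = (½)*3 = 3/2 ≈ 1.5000)
w(u, H) = -1
j(v, d) = 2*d*(d + v) (j(v, d) = (d + v)*(2*d) = 2*d*(d + v))
j(-8, w(P, 5)) - 23*68 = 2*(-1)*(-1 - 8) - 23*68 = 2*(-1)*(-9) - 1564 = 18 - 1564 = -1546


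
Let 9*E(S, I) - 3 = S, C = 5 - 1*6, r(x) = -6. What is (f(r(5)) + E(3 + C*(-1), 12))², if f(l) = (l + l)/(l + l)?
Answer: 256/81 ≈ 3.1605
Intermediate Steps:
C = -1 (C = 5 - 6 = -1)
f(l) = 1 (f(l) = (2*l)/((2*l)) = (2*l)*(1/(2*l)) = 1)
E(S, I) = ⅓ + S/9
(f(r(5)) + E(3 + C*(-1), 12))² = (1 + (⅓ + (3 - 1*(-1))/9))² = (1 + (⅓ + (3 + 1)/9))² = (1 + (⅓ + (⅑)*4))² = (1 + (⅓ + 4/9))² = (1 + 7/9)² = (16/9)² = 256/81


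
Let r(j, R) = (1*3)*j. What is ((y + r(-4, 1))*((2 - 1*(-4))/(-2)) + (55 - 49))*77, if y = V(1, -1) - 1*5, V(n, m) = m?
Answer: 4620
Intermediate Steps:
r(j, R) = 3*j
y = -6 (y = -1 - 1*5 = -1 - 5 = -6)
((y + r(-4, 1))*((2 - 1*(-4))/(-2)) + (55 - 49))*77 = ((-6 + 3*(-4))*((2 - 1*(-4))/(-2)) + (55 - 49))*77 = ((-6 - 12)*((2 + 4)*(-1/2)) + 6)*77 = (-108*(-1)/2 + 6)*77 = (-18*(-3) + 6)*77 = (54 + 6)*77 = 60*77 = 4620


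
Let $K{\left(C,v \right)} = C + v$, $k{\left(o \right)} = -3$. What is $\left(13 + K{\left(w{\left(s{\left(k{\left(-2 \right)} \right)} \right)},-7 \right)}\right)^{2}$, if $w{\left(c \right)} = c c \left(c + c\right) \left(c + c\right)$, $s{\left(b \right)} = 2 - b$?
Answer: $6280036$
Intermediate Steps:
$w{\left(c \right)} = 4 c^{4}$ ($w{\left(c \right)} = c^{2} \cdot 2 c 2 c = c^{2} \cdot 4 c^{2} = 4 c^{4}$)
$\left(13 + K{\left(w{\left(s{\left(k{\left(-2 \right)} \right)} \right)},-7 \right)}\right)^{2} = \left(13 - \left(7 - 4 \left(2 - -3\right)^{4}\right)\right)^{2} = \left(13 - \left(7 - 4 \left(2 + 3\right)^{4}\right)\right)^{2} = \left(13 - \left(7 - 4 \cdot 5^{4}\right)\right)^{2} = \left(13 + \left(4 \cdot 625 - 7\right)\right)^{2} = \left(13 + \left(2500 - 7\right)\right)^{2} = \left(13 + 2493\right)^{2} = 2506^{2} = 6280036$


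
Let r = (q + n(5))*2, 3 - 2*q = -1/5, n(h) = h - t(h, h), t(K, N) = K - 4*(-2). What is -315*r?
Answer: 4032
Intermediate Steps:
t(K, N) = 8 + K (t(K, N) = K + 8 = 8 + K)
n(h) = -8 (n(h) = h - (8 + h) = h + (-8 - h) = -8)
q = 8/5 (q = 3/2 - (-1)/(2*5) = 3/2 - 1/2*(-1/5) = 3/2 + 1/10 = 8/5 ≈ 1.6000)
r = -64/5 (r = (8/5 - 8)*2 = -32/5*2 = -64/5 ≈ -12.800)
-315*r = -315*(-64/5) = 4032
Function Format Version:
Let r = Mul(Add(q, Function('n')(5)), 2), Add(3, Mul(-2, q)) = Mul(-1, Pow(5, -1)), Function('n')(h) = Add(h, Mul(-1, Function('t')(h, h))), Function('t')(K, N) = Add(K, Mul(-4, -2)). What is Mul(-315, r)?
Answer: 4032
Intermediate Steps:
Function('t')(K, N) = Add(8, K) (Function('t')(K, N) = Add(K, 8) = Add(8, K))
Function('n')(h) = -8 (Function('n')(h) = Add(h, Mul(-1, Add(8, h))) = Add(h, Add(-8, Mul(-1, h))) = -8)
q = Rational(8, 5) (q = Add(Rational(3, 2), Mul(Rational(-1, 2), Mul(-1, Pow(5, -1)))) = Add(Rational(3, 2), Mul(Rational(-1, 2), Mul(-1, Rational(1, 5)))) = Add(Rational(3, 2), Mul(Rational(-1, 2), Rational(-1, 5))) = Add(Rational(3, 2), Rational(1, 10)) = Rational(8, 5) ≈ 1.6000)
r = Rational(-64, 5) (r = Mul(Add(Rational(8, 5), -8), 2) = Mul(Rational(-32, 5), 2) = Rational(-64, 5) ≈ -12.800)
Mul(-315, r) = Mul(-315, Rational(-64, 5)) = 4032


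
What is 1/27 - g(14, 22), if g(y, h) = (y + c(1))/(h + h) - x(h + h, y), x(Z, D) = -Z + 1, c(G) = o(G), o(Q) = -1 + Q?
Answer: -25709/594 ≈ -43.281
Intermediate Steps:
c(G) = -1 + G
x(Z, D) = 1 - Z
g(y, h) = -1 + 2*h + y/(2*h) (g(y, h) = (y + (-1 + 1))/(h + h) - (1 - (h + h)) = (y + 0)/((2*h)) - (1 - 2*h) = y*(1/(2*h)) - (1 - 2*h) = y/(2*h) + (-1 + 2*h) = -1 + 2*h + y/(2*h))
1/27 - g(14, 22) = 1/27 - (-1 + 2*22 + (½)*14/22) = 1/27 - (-1 + 44 + (½)*14*(1/22)) = 1/27 - (-1 + 44 + 7/22) = 1/27 - 1*953/22 = 1/27 - 953/22 = -25709/594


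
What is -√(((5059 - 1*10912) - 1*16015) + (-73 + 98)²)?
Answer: -I*√21243 ≈ -145.75*I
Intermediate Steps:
-√(((5059 - 1*10912) - 1*16015) + (-73 + 98)²) = -√(((5059 - 10912) - 16015) + 25²) = -√((-5853 - 16015) + 625) = -√(-21868 + 625) = -√(-21243) = -I*√21243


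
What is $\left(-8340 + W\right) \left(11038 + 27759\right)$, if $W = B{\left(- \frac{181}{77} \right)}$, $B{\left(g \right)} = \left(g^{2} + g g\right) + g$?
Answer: $- \frac{174220661925}{539} \approx -3.2323 \cdot 10^{8}$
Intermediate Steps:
$B{\left(g \right)} = g + 2 g^{2}$ ($B{\left(g \right)} = \left(g^{2} + g^{2}\right) + g = 2 g^{2} + g = g + 2 g^{2}$)
$W = \frac{51585}{5929}$ ($W = - \frac{181}{77} \left(1 + 2 \left(- \frac{181}{77}\right)\right) = \left(-181\right) \frac{1}{77} \left(1 + 2 \left(\left(-181\right) \frac{1}{77}\right)\right) = - \frac{181 \left(1 + 2 \left(- \frac{181}{77}\right)\right)}{77} = - \frac{181 \left(1 - \frac{362}{77}\right)}{77} = \left(- \frac{181}{77}\right) \left(- \frac{285}{77}\right) = \frac{51585}{5929} \approx 8.7005$)
$\left(-8340 + W\right) \left(11038 + 27759\right) = \left(-8340 + \frac{51585}{5929}\right) \left(11038 + 27759\right) = \left(- \frac{49396275}{5929}\right) 38797 = - \frac{174220661925}{539}$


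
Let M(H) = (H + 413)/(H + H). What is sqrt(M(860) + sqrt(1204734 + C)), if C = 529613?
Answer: sqrt(547390 + 739600*sqrt(1734347))/860 ≈ 36.300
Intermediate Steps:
M(H) = (413 + H)/(2*H) (M(H) = (413 + H)/((2*H)) = (413 + H)*(1/(2*H)) = (413 + H)/(2*H))
sqrt(M(860) + sqrt(1204734 + C)) = sqrt((1/2)*(413 + 860)/860 + sqrt(1204734 + 529613)) = sqrt((1/2)*(1/860)*1273 + sqrt(1734347)) = sqrt(1273/1720 + sqrt(1734347))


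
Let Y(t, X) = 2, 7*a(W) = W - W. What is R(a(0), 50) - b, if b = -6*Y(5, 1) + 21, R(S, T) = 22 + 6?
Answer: 19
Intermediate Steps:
a(W) = 0 (a(W) = (W - W)/7 = (⅐)*0 = 0)
R(S, T) = 28
b = 9 (b = -6*2 + 21 = -12 + 21 = 9)
R(a(0), 50) - b = 28 - 1*9 = 28 - 9 = 19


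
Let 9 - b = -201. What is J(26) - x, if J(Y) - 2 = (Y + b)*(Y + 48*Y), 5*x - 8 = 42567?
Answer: 292151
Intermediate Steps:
b = 210 (b = 9 - 1*(-201) = 9 + 201 = 210)
x = 8515 (x = 8/5 + (1/5)*42567 = 8/5 + 42567/5 = 8515)
J(Y) = 2 + 49*Y*(210 + Y) (J(Y) = 2 + (Y + 210)*(Y + 48*Y) = 2 + (210 + Y)*(49*Y) = 2 + 49*Y*(210 + Y))
J(26) - x = (2 + 49*26**2 + 10290*26) - 1*8515 = (2 + 49*676 + 267540) - 8515 = (2 + 33124 + 267540) - 8515 = 300666 - 8515 = 292151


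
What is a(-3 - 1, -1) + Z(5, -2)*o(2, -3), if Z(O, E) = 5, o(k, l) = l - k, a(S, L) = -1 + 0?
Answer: -26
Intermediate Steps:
a(S, L) = -1
a(-3 - 1, -1) + Z(5, -2)*o(2, -3) = -1 + 5*(-3 - 1*2) = -1 + 5*(-3 - 2) = -1 + 5*(-5) = -1 - 25 = -26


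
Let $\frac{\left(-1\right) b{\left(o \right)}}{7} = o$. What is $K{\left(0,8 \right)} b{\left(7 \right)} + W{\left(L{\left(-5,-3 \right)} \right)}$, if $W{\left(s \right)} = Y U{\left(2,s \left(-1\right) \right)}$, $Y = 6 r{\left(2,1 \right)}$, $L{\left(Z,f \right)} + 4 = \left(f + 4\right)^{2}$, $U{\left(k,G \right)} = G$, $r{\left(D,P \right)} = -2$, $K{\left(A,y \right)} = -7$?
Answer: $307$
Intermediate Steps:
$b{\left(o \right)} = - 7 o$
$L{\left(Z,f \right)} = -4 + \left(4 + f\right)^{2}$ ($L{\left(Z,f \right)} = -4 + \left(f + 4\right)^{2} = -4 + \left(4 + f\right)^{2}$)
$Y = -12$ ($Y = 6 \left(-2\right) = -12$)
$W{\left(s \right)} = 12 s$ ($W{\left(s \right)} = - 12 s \left(-1\right) = - 12 \left(- s\right) = 12 s$)
$K{\left(0,8 \right)} b{\left(7 \right)} + W{\left(L{\left(-5,-3 \right)} \right)} = - 7 \left(\left(-7\right) 7\right) + 12 \left(-4 + \left(4 - 3\right)^{2}\right) = \left(-7\right) \left(-49\right) + 12 \left(-4 + 1^{2}\right) = 343 + 12 \left(-4 + 1\right) = 343 + 12 \left(-3\right) = 343 - 36 = 307$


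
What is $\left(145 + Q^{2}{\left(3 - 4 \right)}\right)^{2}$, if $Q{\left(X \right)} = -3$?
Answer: $23716$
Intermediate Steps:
$\left(145 + Q^{2}{\left(3 - 4 \right)}\right)^{2} = \left(145 + \left(-3\right)^{2}\right)^{2} = \left(145 + 9\right)^{2} = 154^{2} = 23716$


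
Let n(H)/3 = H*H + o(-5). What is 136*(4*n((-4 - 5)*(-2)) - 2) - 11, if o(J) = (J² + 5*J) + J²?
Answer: 569285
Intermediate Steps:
o(J) = 2*J² + 5*J
n(H) = 75 + 3*H² (n(H) = 3*(H*H - 5*(5 + 2*(-5))) = 3*(H² - 5*(5 - 10)) = 3*(H² - 5*(-5)) = 3*(H² + 25) = 3*(25 + H²) = 75 + 3*H²)
136*(4*n((-4 - 5)*(-2)) - 2) - 11 = 136*(4*(75 + 3*((-4 - 5)*(-2))²) - 2) - 11 = 136*(4*(75 + 3*(-9*(-2))²) - 2) - 11 = 136*(4*(75 + 3*18²) - 2) - 11 = 136*(4*(75 + 3*324) - 2) - 11 = 136*(4*(75 + 972) - 2) - 11 = 136*(4*1047 - 2) - 11 = 136*(4188 - 2) - 11 = 136*4186 - 11 = 569296 - 11 = 569285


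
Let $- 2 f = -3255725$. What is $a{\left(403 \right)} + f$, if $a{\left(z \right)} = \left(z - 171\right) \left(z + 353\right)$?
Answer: $\frac{3606509}{2} \approx 1.8033 \cdot 10^{6}$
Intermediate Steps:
$f = \frac{3255725}{2}$ ($f = \left(- \frac{1}{2}\right) \left(-3255725\right) = \frac{3255725}{2} \approx 1.6279 \cdot 10^{6}$)
$a{\left(z \right)} = \left(-171 + z\right) \left(353 + z\right)$
$a{\left(403 \right)} + f = \left(-60363 + 403^{2} + 182 \cdot 403\right) + \frac{3255725}{2} = \left(-60363 + 162409 + 73346\right) + \frac{3255725}{2} = 175392 + \frac{3255725}{2} = \frac{3606509}{2}$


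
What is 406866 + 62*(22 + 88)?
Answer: 413686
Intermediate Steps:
406866 + 62*(22 + 88) = 406866 + 62*110 = 406866 + 6820 = 413686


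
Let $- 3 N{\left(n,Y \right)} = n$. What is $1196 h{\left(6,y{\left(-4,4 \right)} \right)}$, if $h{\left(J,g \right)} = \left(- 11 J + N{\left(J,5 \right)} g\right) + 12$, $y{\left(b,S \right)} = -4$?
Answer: $-55016$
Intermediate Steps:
$N{\left(n,Y \right)} = - \frac{n}{3}$
$h{\left(J,g \right)} = 12 - 11 J - \frac{J g}{3}$ ($h{\left(J,g \right)} = \left(- 11 J + - \frac{J}{3} g\right) + 12 = \left(- 11 J - \frac{J g}{3}\right) + 12 = 12 - 11 J - \frac{J g}{3}$)
$1196 h{\left(6,y{\left(-4,4 \right)} \right)} = 1196 \left(12 - 66 - 2 \left(-4\right)\right) = 1196 \left(12 - 66 + 8\right) = 1196 \left(-46\right) = -55016$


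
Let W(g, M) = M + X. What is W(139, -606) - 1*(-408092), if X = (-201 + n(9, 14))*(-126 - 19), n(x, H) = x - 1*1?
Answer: 435471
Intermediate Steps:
n(x, H) = -1 + x (n(x, H) = x - 1 = -1 + x)
X = 27985 (X = (-201 + (-1 + 9))*(-126 - 19) = (-201 + 8)*(-145) = -193*(-145) = 27985)
W(g, M) = 27985 + M (W(g, M) = M + 27985 = 27985 + M)
W(139, -606) - 1*(-408092) = (27985 - 606) - 1*(-408092) = 27379 + 408092 = 435471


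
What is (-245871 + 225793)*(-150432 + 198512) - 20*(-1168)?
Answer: -965326880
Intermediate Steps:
(-245871 + 225793)*(-150432 + 198512) - 20*(-1168) = -20078*48080 + 23360 = -965350240 + 23360 = -965326880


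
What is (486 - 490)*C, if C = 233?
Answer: -932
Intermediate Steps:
(486 - 490)*C = (486 - 490)*233 = -4*233 = -932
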